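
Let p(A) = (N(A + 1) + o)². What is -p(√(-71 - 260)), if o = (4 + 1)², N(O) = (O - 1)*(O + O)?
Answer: -404445 + 2548*I*√331 ≈ -4.0445e+5 + 46357.0*I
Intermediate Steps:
N(O) = 2*O*(-1 + O) (N(O) = (-1 + O)*(2*O) = 2*O*(-1 + O))
o = 25 (o = 5² = 25)
p(A) = (25 + 2*A*(1 + A))² (p(A) = (2*(A + 1)*(-1 + (A + 1)) + 25)² = (2*(1 + A)*(-1 + (1 + A)) + 25)² = (2*(1 + A)*A + 25)² = (2*A*(1 + A) + 25)² = (25 + 2*A*(1 + A))²)
-p(√(-71 - 260)) = -(25 + 2*√(-71 - 260)*(1 + √(-71 - 260)))² = -(25 + 2*√(-331)*(1 + √(-331)))² = -(25 + 2*(I*√331)*(1 + I*√331))² = -(25 + 2*I*√331*(1 + I*√331))²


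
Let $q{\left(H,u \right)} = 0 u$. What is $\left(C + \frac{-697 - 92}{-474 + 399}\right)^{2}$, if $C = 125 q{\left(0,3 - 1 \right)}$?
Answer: $\frac{69169}{625} \approx 110.67$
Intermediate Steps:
$q{\left(H,u \right)} = 0$
$C = 0$ ($C = 125 \cdot 0 = 0$)
$\left(C + \frac{-697 - 92}{-474 + 399}\right)^{2} = \left(0 + \frac{-697 - 92}{-474 + 399}\right)^{2} = \left(0 - \frac{789}{-75}\right)^{2} = \left(0 - - \frac{263}{25}\right)^{2} = \left(0 + \frac{263}{25}\right)^{2} = \left(\frac{263}{25}\right)^{2} = \frac{69169}{625}$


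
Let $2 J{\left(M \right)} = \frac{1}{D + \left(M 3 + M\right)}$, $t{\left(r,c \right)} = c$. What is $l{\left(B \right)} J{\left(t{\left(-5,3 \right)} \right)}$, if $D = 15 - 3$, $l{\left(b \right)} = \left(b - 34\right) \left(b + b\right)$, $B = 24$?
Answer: $-10$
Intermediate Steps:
$l{\left(b \right)} = 2 b \left(-34 + b\right)$ ($l{\left(b \right)} = \left(-34 + b\right) 2 b = 2 b \left(-34 + b\right)$)
$D = 12$ ($D = 15 - 3 = 12$)
$J{\left(M \right)} = \frac{1}{2 \left(12 + 4 M\right)}$ ($J{\left(M \right)} = \frac{1}{2 \left(12 + \left(M 3 + M\right)\right)} = \frac{1}{2 \left(12 + \left(3 M + M\right)\right)} = \frac{1}{2 \left(12 + 4 M\right)}$)
$l{\left(B \right)} J{\left(t{\left(-5,3 \right)} \right)} = 2 \cdot 24 \left(-34 + 24\right) \frac{1}{8 \left(3 + 3\right)} = 2 \cdot 24 \left(-10\right) \frac{1}{8 \cdot 6} = - 480 \cdot \frac{1}{8} \cdot \frac{1}{6} = \left(-480\right) \frac{1}{48} = -10$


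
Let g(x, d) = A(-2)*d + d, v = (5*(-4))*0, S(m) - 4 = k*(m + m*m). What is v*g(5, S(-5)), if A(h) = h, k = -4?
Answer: 0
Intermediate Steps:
S(m) = 4 - 4*m - 4*m² (S(m) = 4 - 4*(m + m*m) = 4 - 4*(m + m²) = 4 + (-4*m - 4*m²) = 4 - 4*m - 4*m²)
v = 0 (v = -20*0 = 0)
g(x, d) = -d (g(x, d) = -2*d + d = -d)
v*g(5, S(-5)) = 0*(-(4 - 4*(-5) - 4*(-5)²)) = 0*(-(4 + 20 - 4*25)) = 0*(-(4 + 20 - 100)) = 0*(-1*(-76)) = 0*76 = 0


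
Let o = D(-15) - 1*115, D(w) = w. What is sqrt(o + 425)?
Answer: sqrt(295) ≈ 17.176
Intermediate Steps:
o = -130 (o = -15 - 1*115 = -15 - 115 = -130)
sqrt(o + 425) = sqrt(-130 + 425) = sqrt(295)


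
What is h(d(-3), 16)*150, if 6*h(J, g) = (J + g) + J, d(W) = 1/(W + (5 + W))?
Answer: 350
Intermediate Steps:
d(W) = 1/(5 + 2*W)
h(J, g) = J/3 + g/6 (h(J, g) = ((J + g) + J)/6 = (g + 2*J)/6 = J/3 + g/6)
h(d(-3), 16)*150 = (1/(3*(5 + 2*(-3))) + (⅙)*16)*150 = (1/(3*(5 - 6)) + 8/3)*150 = ((⅓)/(-1) + 8/3)*150 = ((⅓)*(-1) + 8/3)*150 = (-⅓ + 8/3)*150 = (7/3)*150 = 350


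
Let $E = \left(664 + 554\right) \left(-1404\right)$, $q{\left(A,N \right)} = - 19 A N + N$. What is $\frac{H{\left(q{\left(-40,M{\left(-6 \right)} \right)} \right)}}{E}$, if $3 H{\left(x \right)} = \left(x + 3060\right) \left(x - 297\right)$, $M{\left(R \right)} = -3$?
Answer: $\frac{7955}{20358} \approx 0.39076$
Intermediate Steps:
$q{\left(A,N \right)} = N - 19 A N$ ($q{\left(A,N \right)} = - 19 A N + N = N - 19 A N$)
$E = -1710072$ ($E = 1218 \left(-1404\right) = -1710072$)
$H{\left(x \right)} = \frac{\left(-297 + x\right) \left(3060 + x\right)}{3}$ ($H{\left(x \right)} = \frac{\left(x + 3060\right) \left(x - 297\right)}{3} = \frac{\left(3060 + x\right) \left(-297 + x\right)}{3} = \frac{\left(-297 + x\right) \left(3060 + x\right)}{3}$)
$\frac{H{\left(q{\left(-40,M{\left(-6 \right)} \right)} \right)}}{E} = \frac{-302940 + 921 \left(- 3 \left(1 - -760\right)\right) + \frac{\left(- 3 \left(1 - -760\right)\right)^{2}}{3}}{-1710072} = \left(-302940 + 921 \left(- 3 \left(1 + 760\right)\right) + \frac{\left(- 3 \left(1 + 760\right)\right)^{2}}{3}\right) \left(- \frac{1}{1710072}\right) = \left(-302940 + 921 \left(\left(-3\right) 761\right) + \frac{\left(\left(-3\right) 761\right)^{2}}{3}\right) \left(- \frac{1}{1710072}\right) = \left(-302940 + 921 \left(-2283\right) + \frac{\left(-2283\right)^{2}}{3}\right) \left(- \frac{1}{1710072}\right) = \left(-302940 - 2102643 + \frac{1}{3} \cdot 5212089\right) \left(- \frac{1}{1710072}\right) = \left(-302940 - 2102643 + 1737363\right) \left(- \frac{1}{1710072}\right) = \left(-668220\right) \left(- \frac{1}{1710072}\right) = \frac{7955}{20358}$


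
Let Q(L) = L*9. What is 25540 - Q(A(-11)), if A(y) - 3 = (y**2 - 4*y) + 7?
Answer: 23965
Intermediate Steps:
A(y) = 10 + y**2 - 4*y (A(y) = 3 + ((y**2 - 4*y) + 7) = 3 + (7 + y**2 - 4*y) = 10 + y**2 - 4*y)
Q(L) = 9*L
25540 - Q(A(-11)) = 25540 - 9*(10 + (-11)**2 - 4*(-11)) = 25540 - 9*(10 + 121 + 44) = 25540 - 9*175 = 25540 - 1*1575 = 25540 - 1575 = 23965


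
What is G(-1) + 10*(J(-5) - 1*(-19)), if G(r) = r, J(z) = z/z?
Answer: 199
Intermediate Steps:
J(z) = 1
G(-1) + 10*(J(-5) - 1*(-19)) = -1 + 10*(1 - 1*(-19)) = -1 + 10*(1 + 19) = -1 + 10*20 = -1 + 200 = 199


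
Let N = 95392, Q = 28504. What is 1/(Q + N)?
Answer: 1/123896 ≈ 8.0713e-6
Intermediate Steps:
1/(Q + N) = 1/(28504 + 95392) = 1/123896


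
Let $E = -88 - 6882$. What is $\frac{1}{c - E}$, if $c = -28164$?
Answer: $- \frac{1}{21194} \approx -4.7183 \cdot 10^{-5}$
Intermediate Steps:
$E = -6970$ ($E = -88 - 6882 = -6970$)
$\frac{1}{c - E} = \frac{1}{-28164 - -6970} = \frac{1}{-28164 + 6970} = \frac{1}{-21194} = - \frac{1}{21194}$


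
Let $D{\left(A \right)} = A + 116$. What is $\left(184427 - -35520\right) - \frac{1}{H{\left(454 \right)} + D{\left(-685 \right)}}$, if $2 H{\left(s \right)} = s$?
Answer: $\frac{75221875}{342} \approx 2.1995 \cdot 10^{5}$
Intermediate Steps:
$H{\left(s \right)} = \frac{s}{2}$
$D{\left(A \right)} = 116 + A$
$\left(184427 - -35520\right) - \frac{1}{H{\left(454 \right)} + D{\left(-685 \right)}} = \left(184427 - -35520\right) - \frac{1}{\frac{1}{2} \cdot 454 + \left(116 - 685\right)} = \left(184427 + 35520\right) - \frac{1}{227 - 569} = 219947 - \frac{1}{-342} = 219947 - - \frac{1}{342} = 219947 + \frac{1}{342} = \frac{75221875}{342}$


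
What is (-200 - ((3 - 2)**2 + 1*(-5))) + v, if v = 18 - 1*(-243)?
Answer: 65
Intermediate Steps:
v = 261 (v = 18 + 243 = 261)
(-200 - ((3 - 2)**2 + 1*(-5))) + v = (-200 - ((3 - 2)**2 + 1*(-5))) + 261 = (-200 - (1**2 - 5)) + 261 = (-200 - (1 - 5)) + 261 = (-200 - 1*(-4)) + 261 = (-200 + 4) + 261 = -196 + 261 = 65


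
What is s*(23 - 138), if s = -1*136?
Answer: 15640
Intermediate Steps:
s = -136
s*(23 - 138) = -136*(23 - 138) = -136*(-115) = 15640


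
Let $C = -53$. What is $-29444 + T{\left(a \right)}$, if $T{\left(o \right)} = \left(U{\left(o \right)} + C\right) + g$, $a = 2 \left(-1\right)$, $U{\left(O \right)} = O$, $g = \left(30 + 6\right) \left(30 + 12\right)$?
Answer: $-27987$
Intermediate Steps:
$g = 1512$ ($g = 36 \cdot 42 = 1512$)
$a = -2$
$T{\left(o \right)} = 1459 + o$ ($T{\left(o \right)} = \left(o - 53\right) + 1512 = \left(-53 + o\right) + 1512 = 1459 + o$)
$-29444 + T{\left(a \right)} = -29444 + \left(1459 - 2\right) = -29444 + 1457 = -27987$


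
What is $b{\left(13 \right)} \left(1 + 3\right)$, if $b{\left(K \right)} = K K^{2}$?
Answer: $8788$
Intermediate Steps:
$b{\left(K \right)} = K^{3}$
$b{\left(13 \right)} \left(1 + 3\right) = 13^{3} \left(1 + 3\right) = 2197 \cdot 4 = 8788$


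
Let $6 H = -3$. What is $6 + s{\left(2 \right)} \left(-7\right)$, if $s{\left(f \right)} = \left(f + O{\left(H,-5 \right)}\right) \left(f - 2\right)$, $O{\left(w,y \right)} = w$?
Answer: $6$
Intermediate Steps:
$H = - \frac{1}{2}$ ($H = \frac{1}{6} \left(-3\right) = - \frac{1}{2} \approx -0.5$)
$s{\left(f \right)} = \left(-2 + f\right) \left(- \frac{1}{2} + f\right)$ ($s{\left(f \right)} = \left(f - \frac{1}{2}\right) \left(f - 2\right) = \left(- \frac{1}{2} + f\right) \left(-2 + f\right) = \left(-2 + f\right) \left(- \frac{1}{2} + f\right)$)
$6 + s{\left(2 \right)} \left(-7\right) = 6 + \left(1 + 2^{2} - 5\right) \left(-7\right) = 6 + \left(1 + 4 - 5\right) \left(-7\right) = 6 + 0 \left(-7\right) = 6 + 0 = 6$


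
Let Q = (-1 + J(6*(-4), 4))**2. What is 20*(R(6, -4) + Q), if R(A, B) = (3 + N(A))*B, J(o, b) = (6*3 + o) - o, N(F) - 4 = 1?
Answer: 5140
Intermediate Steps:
N(F) = 5 (N(F) = 4 + 1 = 5)
J(o, b) = 18 (J(o, b) = (18 + o) - o = 18)
R(A, B) = 8*B (R(A, B) = (3 + 5)*B = 8*B)
Q = 289 (Q = (-1 + 18)**2 = 17**2 = 289)
20*(R(6, -4) + Q) = 20*(8*(-4) + 289) = 20*(-32 + 289) = 20*257 = 5140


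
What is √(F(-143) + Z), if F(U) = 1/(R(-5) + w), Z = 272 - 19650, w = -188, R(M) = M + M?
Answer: I*√84410590/66 ≈ 139.2*I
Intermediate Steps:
R(M) = 2*M
Z = -19378
F(U) = -1/198 (F(U) = 1/(2*(-5) - 188) = 1/(-10 - 188) = 1/(-198) = -1/198)
√(F(-143) + Z) = √(-1/198 - 19378) = √(-3836845/198) = I*√84410590/66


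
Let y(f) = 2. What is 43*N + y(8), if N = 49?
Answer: 2109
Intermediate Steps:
43*N + y(8) = 43*49 + 2 = 2107 + 2 = 2109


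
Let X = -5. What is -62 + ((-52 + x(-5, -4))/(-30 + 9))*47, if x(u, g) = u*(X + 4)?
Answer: 907/21 ≈ 43.190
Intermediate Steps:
x(u, g) = -u (x(u, g) = u*(-5 + 4) = u*(-1) = -u)
-62 + ((-52 + x(-5, -4))/(-30 + 9))*47 = -62 + ((-52 - 1*(-5))/(-30 + 9))*47 = -62 + ((-52 + 5)/(-21))*47 = -62 - 47*(-1/21)*47 = -62 + (47/21)*47 = -62 + 2209/21 = 907/21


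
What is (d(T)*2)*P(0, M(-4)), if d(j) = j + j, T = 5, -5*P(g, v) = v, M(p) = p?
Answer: 16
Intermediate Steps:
P(g, v) = -v/5
d(j) = 2*j
(d(T)*2)*P(0, M(-4)) = ((2*5)*2)*(-⅕*(-4)) = (10*2)*(⅘) = 20*(⅘) = 16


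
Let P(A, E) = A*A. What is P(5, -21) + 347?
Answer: 372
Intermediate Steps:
P(A, E) = A²
P(5, -21) + 347 = 5² + 347 = 25 + 347 = 372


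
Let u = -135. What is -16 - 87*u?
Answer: 11729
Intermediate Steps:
-16 - 87*u = -16 - 87*(-135) = -16 + 11745 = 11729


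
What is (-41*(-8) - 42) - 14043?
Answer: -13757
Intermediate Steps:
(-41*(-8) - 42) - 14043 = (328 - 42) - 14043 = 286 - 14043 = -13757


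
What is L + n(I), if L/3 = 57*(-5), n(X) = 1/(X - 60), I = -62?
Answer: -104311/122 ≈ -855.01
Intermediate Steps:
n(X) = 1/(-60 + X)
L = -855 (L = 3*(57*(-5)) = 3*(-285) = -855)
L + n(I) = -855 + 1/(-60 - 62) = -855 + 1/(-122) = -855 - 1/122 = -104311/122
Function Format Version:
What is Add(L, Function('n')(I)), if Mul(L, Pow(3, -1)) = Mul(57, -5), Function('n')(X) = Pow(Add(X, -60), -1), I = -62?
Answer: Rational(-104311, 122) ≈ -855.01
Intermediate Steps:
Function('n')(X) = Pow(Add(-60, X), -1)
L = -855 (L = Mul(3, Mul(57, -5)) = Mul(3, -285) = -855)
Add(L, Function('n')(I)) = Add(-855, Pow(Add(-60, -62), -1)) = Add(-855, Pow(-122, -1)) = Add(-855, Rational(-1, 122)) = Rational(-104311, 122)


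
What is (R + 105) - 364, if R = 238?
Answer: -21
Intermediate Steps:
(R + 105) - 364 = (238 + 105) - 364 = 343 - 364 = -21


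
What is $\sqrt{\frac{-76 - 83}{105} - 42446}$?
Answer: $\frac{i \sqrt{51998205}}{35} \approx 206.03 i$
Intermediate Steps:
$\sqrt{\frac{-76 - 83}{105} - 42446} = \sqrt{\left(-159\right) \frac{1}{105} - 42446} = \sqrt{- \frac{53}{35} - 42446} = \sqrt{- \frac{1485663}{35}} = \frac{i \sqrt{51998205}}{35}$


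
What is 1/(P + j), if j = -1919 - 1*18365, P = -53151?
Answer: -1/73435 ≈ -1.3617e-5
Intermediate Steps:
j = -20284 (j = -1919 - 18365 = -20284)
1/(P + j) = 1/(-53151 - 20284) = 1/(-73435) = -1/73435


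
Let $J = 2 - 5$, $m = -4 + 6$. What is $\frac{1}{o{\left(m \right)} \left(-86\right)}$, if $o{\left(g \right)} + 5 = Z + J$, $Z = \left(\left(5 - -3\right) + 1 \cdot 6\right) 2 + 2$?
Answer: $- \frac{1}{1892} \approx -0.00052854$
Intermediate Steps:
$m = 2$
$Z = 30$ ($Z = \left(\left(5 + 3\right) + 6\right) 2 + 2 = \left(8 + 6\right) 2 + 2 = 14 \cdot 2 + 2 = 28 + 2 = 30$)
$J = -3$
$o{\left(g \right)} = 22$ ($o{\left(g \right)} = -5 + \left(30 - 3\right) = -5 + 27 = 22$)
$\frac{1}{o{\left(m \right)} \left(-86\right)} = \frac{1}{22 \left(-86\right)} = \frac{1}{-1892} = - \frac{1}{1892}$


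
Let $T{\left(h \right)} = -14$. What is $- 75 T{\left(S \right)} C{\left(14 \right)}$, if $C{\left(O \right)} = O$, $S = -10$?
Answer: $14700$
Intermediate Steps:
$- 75 T{\left(S \right)} C{\left(14 \right)} = \left(-75\right) \left(-14\right) 14 = 1050 \cdot 14 = 14700$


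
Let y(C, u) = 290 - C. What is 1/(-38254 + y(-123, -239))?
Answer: -1/37841 ≈ -2.6426e-5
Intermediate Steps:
1/(-38254 + y(-123, -239)) = 1/(-38254 + (290 - 1*(-123))) = 1/(-38254 + (290 + 123)) = 1/(-38254 + 413) = 1/(-37841) = -1/37841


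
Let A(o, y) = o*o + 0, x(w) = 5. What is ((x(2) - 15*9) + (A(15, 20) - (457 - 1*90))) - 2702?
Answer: -2974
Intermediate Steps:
A(o, y) = o**2 (A(o, y) = o**2 + 0 = o**2)
((x(2) - 15*9) + (A(15, 20) - (457 - 1*90))) - 2702 = ((5 - 15*9) + (15**2 - (457 - 1*90))) - 2702 = ((5 - 135) + (225 - (457 - 90))) - 2702 = (-130 + (225 - 1*367)) - 2702 = (-130 + (225 - 367)) - 2702 = (-130 - 142) - 2702 = -272 - 2702 = -2974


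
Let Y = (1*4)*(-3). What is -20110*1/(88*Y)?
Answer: 10055/528 ≈ 19.044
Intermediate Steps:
Y = -12 (Y = 4*(-3) = -12)
-20110*1/(88*Y) = -20110/(-8*(-11)*(-12)) = -20110/(88*(-12)) = -20110/(-1056) = -20110*(-1/1056) = 10055/528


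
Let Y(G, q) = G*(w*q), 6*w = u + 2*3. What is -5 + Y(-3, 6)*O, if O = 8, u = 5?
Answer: -269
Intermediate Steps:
w = 11/6 (w = (5 + 2*3)/6 = (5 + 6)/6 = (⅙)*11 = 11/6 ≈ 1.8333)
Y(G, q) = 11*G*q/6 (Y(G, q) = G*(11*q/6) = 11*G*q/6)
-5 + Y(-3, 6)*O = -5 + ((11/6)*(-3)*6)*8 = -5 - 33*8 = -5 - 264 = -269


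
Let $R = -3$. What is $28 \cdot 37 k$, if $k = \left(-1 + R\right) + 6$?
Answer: $2072$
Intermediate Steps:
$k = 2$ ($k = \left(-1 - 3\right) + 6 = -4 + 6 = 2$)
$28 \cdot 37 k = 28 \cdot 37 \cdot 2 = 1036 \cdot 2 = 2072$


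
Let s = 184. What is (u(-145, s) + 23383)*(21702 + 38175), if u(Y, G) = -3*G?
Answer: 1367051787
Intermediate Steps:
(u(-145, s) + 23383)*(21702 + 38175) = (-3*184 + 23383)*(21702 + 38175) = (-552 + 23383)*59877 = 22831*59877 = 1367051787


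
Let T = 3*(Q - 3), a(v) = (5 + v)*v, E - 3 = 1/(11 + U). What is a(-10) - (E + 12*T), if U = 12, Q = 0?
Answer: 3564/23 ≈ 154.96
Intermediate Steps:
E = 70/23 (E = 3 + 1/(11 + 12) = 3 + 1/23 = 70/23 ≈ 3.0435)
a(v) = v*(5 + v)
T = -9 (T = 3*(0 - 3) = 3*(-3) = -9)
a(-10) - (E + 12*T) = -10*(5 - 10) - (70/23 + 12*(-9)) = -10*(-5) - (70/23 - 108) = 50 - 1*(-2414/23) = 50 + 2414/23 = 3564/23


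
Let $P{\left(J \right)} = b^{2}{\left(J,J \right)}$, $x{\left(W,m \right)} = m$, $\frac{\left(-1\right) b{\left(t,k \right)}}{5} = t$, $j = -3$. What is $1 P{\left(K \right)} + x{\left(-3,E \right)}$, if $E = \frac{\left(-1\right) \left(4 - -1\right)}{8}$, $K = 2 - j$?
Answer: $\frac{4995}{8} \approx 624.38$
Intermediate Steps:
$b{\left(t,k \right)} = - 5 t$
$K = 5$ ($K = 2 - -3 = 2 + 3 = 5$)
$E = - \frac{5}{8}$ ($E = - (4 + 1) \frac{1}{8} = \left(-1\right) 5 \cdot \frac{1}{8} = \left(-5\right) \frac{1}{8} = - \frac{5}{8} \approx -0.625$)
$P{\left(J \right)} = 25 J^{2}$ ($P{\left(J \right)} = \left(- 5 J\right)^{2} = 25 J^{2}$)
$1 P{\left(K \right)} + x{\left(-3,E \right)} = 1 \cdot 25 \cdot 5^{2} - \frac{5}{8} = 1 \cdot 25 \cdot 25 - \frac{5}{8} = 1 \cdot 625 - \frac{5}{8} = 625 - \frac{5}{8} = \frac{4995}{8}$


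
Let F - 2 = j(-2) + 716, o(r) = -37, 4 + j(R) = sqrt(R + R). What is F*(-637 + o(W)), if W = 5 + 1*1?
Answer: -481236 - 1348*I ≈ -4.8124e+5 - 1348.0*I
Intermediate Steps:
W = 6 (W = 5 + 1 = 6)
j(R) = -4 + sqrt(2)*sqrt(R) (j(R) = -4 + sqrt(R + R) = -4 + sqrt(2*R) = -4 + sqrt(2)*sqrt(R))
F = 714 + 2*I (F = 2 + ((-4 + sqrt(2)*sqrt(-2)) + 716) = 2 + ((-4 + sqrt(2)*(I*sqrt(2))) + 716) = 2 + ((-4 + 2*I) + 716) = 2 + (712 + 2*I) = 714 + 2*I ≈ 714.0 + 2.0*I)
F*(-637 + o(W)) = (714 + 2*I)*(-637 - 37) = (714 + 2*I)*(-674) = -481236 - 1348*I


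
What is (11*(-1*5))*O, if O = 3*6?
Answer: -990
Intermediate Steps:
O = 18
(11*(-1*5))*O = (11*(-1*5))*18 = (11*(-5))*18 = -55*18 = -990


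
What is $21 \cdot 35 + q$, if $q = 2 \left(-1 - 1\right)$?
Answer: $731$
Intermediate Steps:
$q = -4$ ($q = 2 \left(-2\right) = -4$)
$21 \cdot 35 + q = 21 \cdot 35 - 4 = 735 - 4 = 731$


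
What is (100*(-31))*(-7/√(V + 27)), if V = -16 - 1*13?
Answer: -10850*I*√2 ≈ -15344.0*I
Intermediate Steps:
V = -29 (V = -16 - 13 = -29)
(100*(-31))*(-7/√(V + 27)) = (100*(-31))*(-7/√(-29 + 27)) = -(-21700)/(√(-2)) = -(-21700)/(I*√2) = -(-21700)*(-I*√2/2) = -10850*I*√2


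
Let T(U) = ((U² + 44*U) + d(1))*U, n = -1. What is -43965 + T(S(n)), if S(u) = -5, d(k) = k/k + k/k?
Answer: -43000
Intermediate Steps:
d(k) = 2 (d(k) = 1 + 1 = 2)
T(U) = U*(2 + U² + 44*U) (T(U) = ((U² + 44*U) + 2)*U = (2 + U² + 44*U)*U = U*(2 + U² + 44*U))
-43965 + T(S(n)) = -43965 - 5*(2 + (-5)² + 44*(-5)) = -43965 - 5*(2 + 25 - 220) = -43965 - 5*(-193) = -43965 + 965 = -43000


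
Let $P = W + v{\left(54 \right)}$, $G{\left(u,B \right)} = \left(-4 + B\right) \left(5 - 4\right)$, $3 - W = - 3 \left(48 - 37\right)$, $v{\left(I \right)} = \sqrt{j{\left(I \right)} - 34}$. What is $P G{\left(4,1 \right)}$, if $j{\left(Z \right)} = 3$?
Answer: $-108 - 3 i \sqrt{31} \approx -108.0 - 16.703 i$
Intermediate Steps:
$v{\left(I \right)} = i \sqrt{31}$ ($v{\left(I \right)} = \sqrt{3 - 34} = \sqrt{-31} = i \sqrt{31}$)
$W = 36$ ($W = 3 - - 3 \left(48 - 37\right) = 3 - \left(-3\right) 11 = 3 - -33 = 3 + 33 = 36$)
$G{\left(u,B \right)} = -4 + B$ ($G{\left(u,B \right)} = \left(-4 + B\right) 1 = -4 + B$)
$P = 36 + i \sqrt{31} \approx 36.0 + 5.5678 i$
$P G{\left(4,1 \right)} = \left(36 + i \sqrt{31}\right) \left(-4 + 1\right) = \left(36 + i \sqrt{31}\right) \left(-3\right) = -108 - 3 i \sqrt{31}$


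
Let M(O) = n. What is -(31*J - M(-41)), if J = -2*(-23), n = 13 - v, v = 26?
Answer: -1439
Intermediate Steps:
n = -13 (n = 13 - 1*26 = 13 - 26 = -13)
M(O) = -13
J = 46
-(31*J - M(-41)) = -(31*46 - 1*(-13)) = -(1426 + 13) = -1*1439 = -1439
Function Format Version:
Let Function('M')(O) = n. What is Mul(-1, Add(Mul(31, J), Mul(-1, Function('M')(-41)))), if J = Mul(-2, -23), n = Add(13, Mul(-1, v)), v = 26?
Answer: -1439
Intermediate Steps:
n = -13 (n = Add(13, Mul(-1, 26)) = Add(13, -26) = -13)
Function('M')(O) = -13
J = 46
Mul(-1, Add(Mul(31, J), Mul(-1, Function('M')(-41)))) = Mul(-1, Add(Mul(31, 46), Mul(-1, -13))) = Mul(-1, Add(1426, 13)) = Mul(-1, 1439) = -1439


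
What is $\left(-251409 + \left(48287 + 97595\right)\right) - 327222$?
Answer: $-432749$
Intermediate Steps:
$\left(-251409 + \left(48287 + 97595\right)\right) - 327222 = \left(-251409 + 145882\right) - 327222 = -105527 - 327222 = -432749$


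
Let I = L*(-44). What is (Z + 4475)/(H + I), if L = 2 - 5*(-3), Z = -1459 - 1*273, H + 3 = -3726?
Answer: -2743/4477 ≈ -0.61269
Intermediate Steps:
H = -3729 (H = -3 - 3726 = -3729)
Z = -1732 (Z = -1459 - 273 = -1732)
L = 17 (L = 2 + 15 = 17)
I = -748 (I = 17*(-44) = -748)
(Z + 4475)/(H + I) = (-1732 + 4475)/(-3729 - 748) = 2743/(-4477) = 2743*(-1/4477) = -2743/4477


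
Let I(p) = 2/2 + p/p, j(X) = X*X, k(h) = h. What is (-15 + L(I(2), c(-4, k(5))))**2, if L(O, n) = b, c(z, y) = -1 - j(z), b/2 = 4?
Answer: 49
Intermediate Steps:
b = 8 (b = 2*4 = 8)
j(X) = X**2
c(z, y) = -1 - z**2
I(p) = 2 (I(p) = 2*(1/2) + 1 = 1 + 1 = 2)
L(O, n) = 8
(-15 + L(I(2), c(-4, k(5))))**2 = (-15 + 8)**2 = (-7)**2 = 49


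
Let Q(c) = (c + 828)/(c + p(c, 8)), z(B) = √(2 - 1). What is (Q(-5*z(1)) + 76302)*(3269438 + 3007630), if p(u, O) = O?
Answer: 480674851524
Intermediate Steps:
z(B) = 1 (z(B) = √1 = 1)
Q(c) = (828 + c)/(8 + c) (Q(c) = (c + 828)/(c + 8) = (828 + c)/(8 + c))
(Q(-5*z(1)) + 76302)*(3269438 + 3007630) = ((828 - 5*1)/(8 - 5*1) + 76302)*(3269438 + 3007630) = ((828 - 5)/(8 - 5) + 76302)*6277068 = (823/3 + 76302)*6277068 = (229729/3)*6277068 = 480674851524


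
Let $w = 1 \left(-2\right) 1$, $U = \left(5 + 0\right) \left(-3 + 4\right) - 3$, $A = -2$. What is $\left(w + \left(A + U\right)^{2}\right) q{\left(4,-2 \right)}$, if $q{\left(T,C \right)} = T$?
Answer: $-8$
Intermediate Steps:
$U = 2$ ($U = 5 \cdot 1 - 3 = 5 - 3 = 2$)
$w = -2$ ($w = \left(-2\right) 1 = -2$)
$\left(w + \left(A + U\right)^{2}\right) q{\left(4,-2 \right)} = \left(-2 + \left(-2 + 2\right)^{2}\right) 4 = \left(-2 + 0^{2}\right) 4 = \left(-2 + 0\right) 4 = \left(-2\right) 4 = -8$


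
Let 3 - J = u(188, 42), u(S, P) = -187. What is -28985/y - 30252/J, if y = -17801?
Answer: -266504351/1691095 ≈ -157.59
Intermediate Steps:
J = 190 (J = 3 - 1*(-187) = 3 + 187 = 190)
-28985/y - 30252/J = -28985/(-17801) - 30252/190 = -28985*(-1/17801) - 30252*1/190 = 28985/17801 - 15126/95 = -266504351/1691095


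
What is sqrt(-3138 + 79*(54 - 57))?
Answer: 15*I*sqrt(15) ≈ 58.095*I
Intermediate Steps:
sqrt(-3138 + 79*(54 - 57)) = sqrt(-3138 + 79*(-3)) = sqrt(-3138 - 237) = sqrt(-3375) = 15*I*sqrt(15)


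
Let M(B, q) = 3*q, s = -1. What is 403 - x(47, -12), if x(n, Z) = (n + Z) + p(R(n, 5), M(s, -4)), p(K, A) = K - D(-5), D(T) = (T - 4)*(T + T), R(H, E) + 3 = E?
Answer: 456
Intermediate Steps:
R(H, E) = -3 + E
D(T) = 2*T*(-4 + T) (D(T) = (-4 + T)*(2*T) = 2*T*(-4 + T))
p(K, A) = -90 + K (p(K, A) = K - 2*(-5)*(-4 - 5) = K - 2*(-5)*(-9) = K - 1*90 = K - 90 = -90 + K)
x(n, Z) = -88 + Z + n (x(n, Z) = (n + Z) + (-90 + (-3 + 5)) = (Z + n) + (-90 + 2) = (Z + n) - 88 = -88 + Z + n)
403 - x(47, -12) = 403 - (-88 - 12 + 47) = 403 - 1*(-53) = 403 + 53 = 456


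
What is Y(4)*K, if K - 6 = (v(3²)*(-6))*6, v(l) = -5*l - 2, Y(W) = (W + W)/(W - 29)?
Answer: -13584/25 ≈ -543.36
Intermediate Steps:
Y(W) = 2*W/(-29 + W) (Y(W) = (2*W)/(-29 + W) = 2*W/(-29 + W))
v(l) = -2 - 5*l
K = 1698 (K = 6 + ((-2 - 5*3²)*(-6))*6 = 6 + ((-2 - 5*9)*(-6))*6 = 6 + ((-2 - 45)*(-6))*6 = 6 - 47*(-6)*6 = 6 + 282*6 = 6 + 1692 = 1698)
Y(4)*K = (2*4/(-29 + 4))*1698 = (2*4/(-25))*1698 = (2*4*(-1/25))*1698 = -8/25*1698 = -13584/25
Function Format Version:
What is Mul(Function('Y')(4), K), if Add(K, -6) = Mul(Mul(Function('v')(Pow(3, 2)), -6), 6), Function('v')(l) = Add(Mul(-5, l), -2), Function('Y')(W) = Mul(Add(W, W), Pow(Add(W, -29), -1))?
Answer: Rational(-13584, 25) ≈ -543.36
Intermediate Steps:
Function('Y')(W) = Mul(2, W, Pow(Add(-29, W), -1)) (Function('Y')(W) = Mul(Mul(2, W), Pow(Add(-29, W), -1)) = Mul(2, W, Pow(Add(-29, W), -1)))
Function('v')(l) = Add(-2, Mul(-5, l))
K = 1698 (K = Add(6, Mul(Mul(Add(-2, Mul(-5, Pow(3, 2))), -6), 6)) = Add(6, Mul(Mul(Add(-2, Mul(-5, 9)), -6), 6)) = Add(6, Mul(Mul(Add(-2, -45), -6), 6)) = Add(6, Mul(Mul(-47, -6), 6)) = Add(6, Mul(282, 6)) = Add(6, 1692) = 1698)
Mul(Function('Y')(4), K) = Mul(Mul(2, 4, Pow(Add(-29, 4), -1)), 1698) = Mul(Mul(2, 4, Pow(-25, -1)), 1698) = Mul(Mul(2, 4, Rational(-1, 25)), 1698) = Mul(Rational(-8, 25), 1698) = Rational(-13584, 25)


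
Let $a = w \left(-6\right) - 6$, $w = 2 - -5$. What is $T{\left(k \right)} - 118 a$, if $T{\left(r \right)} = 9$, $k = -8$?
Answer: $5673$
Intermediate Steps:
$w = 7$ ($w = 2 + 5 = 7$)
$a = -48$ ($a = 7 \left(-6\right) - 6 = -42 - 6 = -48$)
$T{\left(k \right)} - 118 a = 9 - -5664 = 9 + 5664 = 5673$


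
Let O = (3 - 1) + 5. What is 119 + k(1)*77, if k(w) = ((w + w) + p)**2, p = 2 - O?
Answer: 812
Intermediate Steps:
O = 7 (O = 2 + 5 = 7)
p = -5 (p = 2 - 1*7 = 2 - 7 = -5)
k(w) = (-5 + 2*w)**2 (k(w) = ((w + w) - 5)**2 = (2*w - 5)**2 = (-5 + 2*w)**2)
119 + k(1)*77 = 119 + (-5 + 2*1)**2*77 = 119 + (-5 + 2)**2*77 = 119 + (-3)**2*77 = 119 + 9*77 = 119 + 693 = 812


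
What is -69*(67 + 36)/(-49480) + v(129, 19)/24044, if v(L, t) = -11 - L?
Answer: 40988377/297424280 ≈ 0.13781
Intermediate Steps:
-69*(67 + 36)/(-49480) + v(129, 19)/24044 = -69*(67 + 36)/(-49480) + (-11 - 1*129)/24044 = -69*103*(-1/49480) + (-11 - 129)*(1/24044) = -7107*(-1/49480) - 140*1/24044 = 7107/49480 - 35/6011 = 40988377/297424280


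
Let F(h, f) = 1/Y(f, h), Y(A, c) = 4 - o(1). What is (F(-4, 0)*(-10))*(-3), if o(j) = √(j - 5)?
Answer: 6 + 3*I ≈ 6.0 + 3.0*I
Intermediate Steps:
o(j) = √(-5 + j)
Y(A, c) = 4 - 2*I (Y(A, c) = 4 - √(-5 + 1) = 4 - √(-4) = 4 - 2*I)
F(h, f) = (4 + 2*I)/20 (F(h, f) = 1/(4 - 2*I) = (4 + 2*I)/20)
(F(-4, 0)*(-10))*(-3) = ((⅕ + I/10)*(-10))*(-3) = (-2 - I)*(-3) = 6 + 3*I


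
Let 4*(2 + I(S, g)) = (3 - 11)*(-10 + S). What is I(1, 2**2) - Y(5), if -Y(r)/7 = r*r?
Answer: 191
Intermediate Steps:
Y(r) = -7*r**2 (Y(r) = -7*r*r = -7*r**2)
I(S, g) = 18 - 2*S (I(S, g) = -2 + ((3 - 11)*(-10 + S))/4 = -2 + (-8*(-10 + S))/4 = -2 + (80 - 8*S)/4 = -2 + (20 - 2*S) = 18 - 2*S)
I(1, 2**2) - Y(5) = (18 - 2*1) - (-7)*5**2 = (18 - 2) - (-7)*25 = 16 - 1*(-175) = 16 + 175 = 191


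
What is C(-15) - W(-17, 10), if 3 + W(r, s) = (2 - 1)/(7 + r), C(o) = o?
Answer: -119/10 ≈ -11.900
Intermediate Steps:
W(r, s) = -3 + 1/(7 + r) (W(r, s) = -3 + (2 - 1)/(7 + r) = -3 + 1/(7 + r))
C(-15) - W(-17, 10) = -15 - (-20 - 3*(-17))/(7 - 17) = -15 - (-20 + 51)/(-10) = -15 - (-1)*31/10 = -15 - 1*(-31/10) = -15 + 31/10 = -119/10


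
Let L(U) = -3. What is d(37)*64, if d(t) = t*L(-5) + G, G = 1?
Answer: -7040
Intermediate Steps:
d(t) = 1 - 3*t (d(t) = t*(-3) + 1 = -3*t + 1 = 1 - 3*t)
d(37)*64 = (1 - 3*37)*64 = (1 - 111)*64 = -110*64 = -7040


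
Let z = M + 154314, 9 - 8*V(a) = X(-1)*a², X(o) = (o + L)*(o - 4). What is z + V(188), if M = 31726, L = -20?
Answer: -2222791/8 ≈ -2.7785e+5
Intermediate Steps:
X(o) = (-20 + o)*(-4 + o) (X(o) = (o - 20)*(o - 4) = (-20 + o)*(-4 + o))
V(a) = 9/8 - 105*a²/8 (V(a) = 9/8 - (80 + (-1)² - 24*(-1))*a²/8 = 9/8 - (80 + 1 + 24)*a²/8 = 9/8 - 105*a²/8)
z = 186040 (z = 31726 + 154314 = 186040)
z + V(188) = 186040 + (9/8 - 105/8*188²) = 186040 + (9/8 - 105/8*35344) = 186040 + (9/8 - 463890) = 186040 - 3711111/8 = -2222791/8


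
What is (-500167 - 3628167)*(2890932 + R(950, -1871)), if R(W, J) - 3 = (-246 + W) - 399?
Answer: -11936004394160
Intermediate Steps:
R(W, J) = -642 + W (R(W, J) = 3 + ((-246 + W) - 399) = 3 + (-645 + W) = -642 + W)
(-500167 - 3628167)*(2890932 + R(950, -1871)) = (-500167 - 3628167)*(2890932 + (-642 + 950)) = -4128334*(2890932 + 308) = -4128334*2891240 = -11936004394160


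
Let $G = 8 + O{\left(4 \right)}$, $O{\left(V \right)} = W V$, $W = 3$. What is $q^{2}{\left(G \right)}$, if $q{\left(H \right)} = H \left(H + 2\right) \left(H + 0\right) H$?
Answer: $30976000000$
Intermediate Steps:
$O{\left(V \right)} = 3 V$
$G = 20$ ($G = 8 + 3 \cdot 4 = 8 + 12 = 20$)
$q{\left(H \right)} = H^{3} \left(2 + H\right)$ ($q{\left(H \right)} = H \left(2 + H\right) H H = H H \left(2 + H\right) H = H^{2} \left(2 + H\right) H = H^{3} \left(2 + H\right)$)
$q^{2}{\left(G \right)} = \left(20^{3} \left(2 + 20\right)\right)^{2} = \left(8000 \cdot 22\right)^{2} = 176000^{2} = 30976000000$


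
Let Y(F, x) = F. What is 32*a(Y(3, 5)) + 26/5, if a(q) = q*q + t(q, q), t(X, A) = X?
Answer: 1946/5 ≈ 389.20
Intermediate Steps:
a(q) = q + q**2 (a(q) = q*q + q = q**2 + q = q + q**2)
32*a(Y(3, 5)) + 26/5 = 32*(3*(1 + 3)) + 26/5 = 32*(3*4) + 26*(1/5) = 32*12 + 26/5 = 384 + 26/5 = 1946/5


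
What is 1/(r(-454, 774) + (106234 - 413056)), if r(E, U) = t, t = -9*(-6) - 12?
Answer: -1/306780 ≈ -3.2597e-6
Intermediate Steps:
t = 42 (t = 54 - 12 = 42)
r(E, U) = 42
1/(r(-454, 774) + (106234 - 413056)) = 1/(42 + (106234 - 413056)) = 1/(42 - 306822) = 1/(-306780) = -1/306780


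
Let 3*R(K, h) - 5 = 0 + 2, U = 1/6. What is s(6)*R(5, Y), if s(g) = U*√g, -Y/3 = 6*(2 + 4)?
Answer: 7*√6/18 ≈ 0.95258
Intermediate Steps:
U = ⅙ ≈ 0.16667
Y = -108 (Y = -18*(2 + 4) = -18*6 = -3*36 = -108)
R(K, h) = 7/3 (R(K, h) = 5/3 + (0 + 2)/3 = 5/3 + (⅓)*2 = 5/3 + ⅔ = 7/3)
s(g) = √g/6
s(6)*R(5, Y) = (√6/6)*(7/3) = 7*√6/18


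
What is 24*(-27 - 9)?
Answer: -864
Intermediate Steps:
24*(-27 - 9) = 24*(-36) = -864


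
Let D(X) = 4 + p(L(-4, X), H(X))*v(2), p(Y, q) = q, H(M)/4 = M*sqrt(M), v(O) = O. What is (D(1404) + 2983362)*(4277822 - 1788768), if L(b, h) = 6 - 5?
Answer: 7425759075764 + 167742327168*sqrt(39) ≈ 8.4733e+12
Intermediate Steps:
H(M) = 4*M**(3/2) (H(M) = 4*(M*sqrt(M)) = 4*M**(3/2))
L(b, h) = 1
D(X) = 4 + 8*X**(3/2) (D(X) = 4 + (4*X**(3/2))*2 = 4 + 8*X**(3/2))
(D(1404) + 2983362)*(4277822 - 1788768) = ((4 + 8*1404**(3/2)) + 2983362)*(4277822 - 1788768) = ((4 + 8*(8424*sqrt(39))) + 2983362)*2489054 = ((4 + 67392*sqrt(39)) + 2983362)*2489054 = (2983366 + 67392*sqrt(39))*2489054 = 7425759075764 + 167742327168*sqrt(39)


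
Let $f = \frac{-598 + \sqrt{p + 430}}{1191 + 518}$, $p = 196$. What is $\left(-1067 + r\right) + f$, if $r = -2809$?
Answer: $- \frac{6624682}{1709} + \frac{\sqrt{626}}{1709} \approx -3876.3$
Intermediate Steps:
$f = - \frac{598}{1709} + \frac{\sqrt{626}}{1709}$ ($f = \frac{-598 + \sqrt{196 + 430}}{1191 + 518} = \frac{-598 + \sqrt{626}}{1709} = \left(-598 + \sqrt{626}\right) \frac{1}{1709} = - \frac{598}{1709} + \frac{\sqrt{626}}{1709} \approx -0.33527$)
$\left(-1067 + r\right) + f = \left(-1067 - 2809\right) - \left(\frac{598}{1709} - \frac{\sqrt{626}}{1709}\right) = -3876 - \left(\frac{598}{1709} - \frac{\sqrt{626}}{1709}\right) = - \frac{6624682}{1709} + \frac{\sqrt{626}}{1709}$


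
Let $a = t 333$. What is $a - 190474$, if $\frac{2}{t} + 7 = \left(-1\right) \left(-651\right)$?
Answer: $- \frac{61332295}{322} \approx -1.9047 \cdot 10^{5}$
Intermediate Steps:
$t = \frac{1}{322}$ ($t = \frac{2}{-7 - -651} = \frac{2}{-7 + 651} = \frac{2}{644} = 2 \cdot \frac{1}{644} = \frac{1}{322} \approx 0.0031056$)
$a = \frac{333}{322}$ ($a = \frac{1}{322} \cdot 333 = \frac{333}{322} \approx 1.0342$)
$a - 190474 = \frac{333}{322} - 190474 = - \frac{61332295}{322}$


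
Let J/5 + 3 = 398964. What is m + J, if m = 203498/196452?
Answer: 195941817679/98226 ≈ 1.9948e+6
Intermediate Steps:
J = 1994805 (J = -15 + 5*398964 = -15 + 1994820 = 1994805)
m = 101749/98226 (m = 203498*(1/196452) = 101749/98226 ≈ 1.0359)
m + J = 101749/98226 + 1994805 = 195941817679/98226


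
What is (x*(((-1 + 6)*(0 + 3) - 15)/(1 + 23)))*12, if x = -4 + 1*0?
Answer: 0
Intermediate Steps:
x = -4 (x = -4 + 0 = -4)
(x*(((-1 + 6)*(0 + 3) - 15)/(1 + 23)))*12 = -4*((-1 + 6)*(0 + 3) - 15)/(1 + 23)*12 = -4*(5*3 - 15)/24*12 = -4*(15 - 15)/24*12 = -0/24*12 = -4*0*12 = 0*12 = 0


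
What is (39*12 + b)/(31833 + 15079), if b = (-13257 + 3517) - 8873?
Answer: -18145/46912 ≈ -0.38679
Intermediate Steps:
b = -18613 (b = -9740 - 8873 = -18613)
(39*12 + b)/(31833 + 15079) = (39*12 - 18613)/(31833 + 15079) = (468 - 18613)/46912 = -18145*1/46912 = -18145/46912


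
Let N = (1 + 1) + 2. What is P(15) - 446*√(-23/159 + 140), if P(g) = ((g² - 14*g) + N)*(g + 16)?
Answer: 589 - 446*√3535683/159 ≈ -4685.4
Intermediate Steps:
N = 4 (N = 2 + 2 = 4)
P(g) = (16 + g)*(4 + g² - 14*g) (P(g) = ((g² - 14*g) + 4)*(g + 16) = (4 + g² - 14*g)*(16 + g) = (16 + g)*(4 + g² - 14*g))
P(15) - 446*√(-23/159 + 140) = (64 + 15³ - 220*15 + 2*15²) - 446*√(-23/159 + 140) = (64 + 3375 - 3300 + 2*225) - 446*√(-23*1/159 + 140) = (64 + 3375 - 3300 + 450) - 446*√(-23/159 + 140) = 589 - 446*√3535683/159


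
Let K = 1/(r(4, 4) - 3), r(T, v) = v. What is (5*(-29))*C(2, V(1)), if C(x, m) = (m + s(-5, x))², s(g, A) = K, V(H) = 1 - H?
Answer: -145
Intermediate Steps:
K = 1 (K = 1/(4 - 3) = 1/1 = 1)
s(g, A) = 1
C(x, m) = (1 + m)² (C(x, m) = (m + 1)² = (1 + m)²)
(5*(-29))*C(2, V(1)) = (5*(-29))*(1 + (1 - 1*1))² = -145*(1 + (1 - 1))² = -145*(1 + 0)² = -145*1² = -145*1 = -145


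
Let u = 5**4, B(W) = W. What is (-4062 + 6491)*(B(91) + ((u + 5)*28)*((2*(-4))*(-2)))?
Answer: 685781999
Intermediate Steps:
u = 625
(-4062 + 6491)*(B(91) + ((u + 5)*28)*((2*(-4))*(-2))) = (-4062 + 6491)*(91 + ((625 + 5)*28)*((2*(-4))*(-2))) = 2429*(91 + (630*28)*(-8*(-2))) = 2429*(91 + 17640*16) = 2429*(91 + 282240) = 2429*282331 = 685781999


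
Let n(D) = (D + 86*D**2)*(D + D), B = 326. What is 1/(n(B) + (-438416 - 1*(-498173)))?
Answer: 1/5959380181 ≈ 1.6780e-10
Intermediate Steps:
n(D) = 2*D*(D + 86*D**2) (n(D) = (D + 86*D**2)*(2*D) = 2*D*(D + 86*D**2))
1/(n(B) + (-438416 - 1*(-498173))) = 1/(326**2*(2 + 172*326) + (-438416 - 1*(-498173))) = 1/(106276*(2 + 56072) + (-438416 + 498173)) = 1/(106276*56074 + 59757) = 1/(5959320424 + 59757) = 1/5959380181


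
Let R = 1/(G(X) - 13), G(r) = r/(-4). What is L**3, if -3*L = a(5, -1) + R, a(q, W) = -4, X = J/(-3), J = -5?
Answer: 282300416/112678587 ≈ 2.5054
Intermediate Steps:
X = 5/3 (X = -5/(-3) = -5*(-1/3) = 5/3 ≈ 1.6667)
G(r) = -r/4 (G(r) = r*(-1/4) = -r/4)
R = -12/161 (R = 1/(-1/4*5/3 - 13) = 1/(-5/12 - 13) = 1/(-161/12) = -12/161 ≈ -0.074534)
L = 656/483 (L = -(-4 - 12/161)/3 = -1/3*(-656/161) = 656/483 ≈ 1.3582)
L**3 = (656/483)**3 = 282300416/112678587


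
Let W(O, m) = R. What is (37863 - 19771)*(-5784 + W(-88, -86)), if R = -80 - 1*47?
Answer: -106941812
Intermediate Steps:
R = -127 (R = -80 - 47 = -127)
W(O, m) = -127
(37863 - 19771)*(-5784 + W(-88, -86)) = (37863 - 19771)*(-5784 - 127) = 18092*(-5911) = -106941812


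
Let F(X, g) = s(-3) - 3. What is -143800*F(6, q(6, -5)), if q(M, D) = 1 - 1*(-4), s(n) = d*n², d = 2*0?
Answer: 431400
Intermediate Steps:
d = 0
s(n) = 0 (s(n) = 0*n² = 0)
q(M, D) = 5 (q(M, D) = 1 + 4 = 5)
F(X, g) = -3 (F(X, g) = 0 - 3 = -3)
-143800*F(6, q(6, -5)) = -143800*(-3) = 431400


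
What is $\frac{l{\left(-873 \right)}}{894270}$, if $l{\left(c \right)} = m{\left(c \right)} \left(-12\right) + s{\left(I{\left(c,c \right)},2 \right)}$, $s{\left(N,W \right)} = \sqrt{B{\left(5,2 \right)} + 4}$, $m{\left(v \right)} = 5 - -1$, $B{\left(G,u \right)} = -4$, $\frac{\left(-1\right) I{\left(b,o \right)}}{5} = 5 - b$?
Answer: $- \frac{12}{149045} \approx -8.0513 \cdot 10^{-5}$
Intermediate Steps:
$I{\left(b,o \right)} = -25 + 5 b$ ($I{\left(b,o \right)} = - 5 \left(5 - b\right) = -25 + 5 b$)
$m{\left(v \right)} = 6$ ($m{\left(v \right)} = 5 + 1 = 6$)
$s{\left(N,W \right)} = 0$ ($s{\left(N,W \right)} = \sqrt{-4 + 4} = \sqrt{0} = 0$)
$l{\left(c \right)} = -72$ ($l{\left(c \right)} = 6 \left(-12\right) + 0 = -72 + 0 = -72$)
$\frac{l{\left(-873 \right)}}{894270} = - \frac{72}{894270} = \left(-72\right) \frac{1}{894270} = - \frac{12}{149045}$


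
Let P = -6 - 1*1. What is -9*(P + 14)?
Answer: -63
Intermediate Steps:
P = -7 (P = -6 - 1 = -7)
-9*(P + 14) = -9*(-7 + 14) = -9*7 = -63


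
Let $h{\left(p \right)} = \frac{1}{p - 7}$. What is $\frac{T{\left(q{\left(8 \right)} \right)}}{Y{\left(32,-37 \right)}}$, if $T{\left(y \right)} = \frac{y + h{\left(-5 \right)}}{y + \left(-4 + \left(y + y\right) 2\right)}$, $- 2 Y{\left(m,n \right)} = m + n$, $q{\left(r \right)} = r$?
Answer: $\frac{19}{216} \approx 0.087963$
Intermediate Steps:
$h{\left(p \right)} = \frac{1}{-7 + p}$
$Y{\left(m,n \right)} = - \frac{m}{2} - \frac{n}{2}$ ($Y{\left(m,n \right)} = - \frac{m + n}{2} = - \frac{m}{2} - \frac{n}{2}$)
$T{\left(y \right)} = \frac{- \frac{1}{12} + y}{-4 + 5 y}$ ($T{\left(y \right)} = \frac{y + \frac{1}{-7 - 5}}{y + \left(-4 + \left(y + y\right) 2\right)} = \frac{y + \frac{1}{-12}}{y + \left(-4 + 2 y 2\right)} = \frac{y - \frac{1}{12}}{y + \left(-4 + 4 y\right)} = \frac{- \frac{1}{12} + y}{-4 + 5 y}$)
$\frac{T{\left(q{\left(8 \right)} \right)}}{Y{\left(32,-37 \right)}} = \frac{\frac{1}{12} \frac{1}{-4 + 5 \cdot 8} \left(-1 + 12 \cdot 8\right)}{\left(- \frac{1}{2}\right) 32 - - \frac{37}{2}} = \frac{\frac{1}{12} \frac{1}{-4 + 40} \left(-1 + 96\right)}{-16 + \frac{37}{2}} = \frac{\frac{1}{12} \cdot \frac{1}{36} \cdot 95}{\frac{5}{2}} = \frac{1}{12} \cdot \frac{1}{36} \cdot 95 \cdot \frac{2}{5} = \frac{95}{432} \cdot \frac{2}{5} = \frac{19}{216}$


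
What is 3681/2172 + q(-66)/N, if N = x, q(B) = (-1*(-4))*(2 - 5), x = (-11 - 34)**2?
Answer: 825329/488700 ≈ 1.6888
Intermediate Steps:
x = 2025 (x = (-45)**2 = 2025)
q(B) = -12 (q(B) = 4*(-3) = -12)
N = 2025
3681/2172 + q(-66)/N = 3681/2172 - 12/2025 = 3681*(1/2172) - 12*1/2025 = 1227/724 - 4/675 = 825329/488700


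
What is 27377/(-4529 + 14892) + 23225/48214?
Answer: 1560635353/499641682 ≈ 3.1235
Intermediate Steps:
27377/(-4529 + 14892) + 23225/48214 = 27377/10363 + 23225*(1/48214) = 27377*(1/10363) + 23225/48214 = 27377/10363 + 23225/48214 = 1560635353/499641682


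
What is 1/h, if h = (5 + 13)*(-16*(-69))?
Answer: 1/19872 ≈ 5.0322e-5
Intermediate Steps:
h = 19872 (h = 18*1104 = 19872)
1/h = 1/19872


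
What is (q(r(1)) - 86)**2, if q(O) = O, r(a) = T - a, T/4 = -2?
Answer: 9025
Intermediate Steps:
T = -8 (T = 4*(-2) = -8)
r(a) = -8 - a
(q(r(1)) - 86)**2 = ((-8 - 1*1) - 86)**2 = ((-8 - 1) - 86)**2 = (-9 - 86)**2 = (-95)**2 = 9025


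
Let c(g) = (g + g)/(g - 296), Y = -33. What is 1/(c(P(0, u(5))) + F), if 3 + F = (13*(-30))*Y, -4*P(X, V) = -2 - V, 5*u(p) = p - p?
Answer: 591/7604395 ≈ 7.7718e-5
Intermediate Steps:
u(p) = 0 (u(p) = (p - p)/5 = (⅕)*0 = 0)
P(X, V) = ½ + V/4 (P(X, V) = -(-2 - V)/4 = ½ + V/4)
c(g) = 2*g/(-296 + g) (c(g) = (2*g)/(-296 + g) = 2*g/(-296 + g))
F = 12867 (F = -3 + (13*(-30))*(-33) = -3 - 390*(-33) = -3 + 12870 = 12867)
1/(c(P(0, u(5))) + F) = 1/(2*(½ + (¼)*0)/(-296 + (½ + (¼)*0)) + 12867) = 1/(2*(½ + 0)/(-296 + (½ + 0)) + 12867) = 1/(2*(½)/(-296 + ½) + 12867) = 1/(2*(½)/(-591/2) + 12867) = 1/(2*(½)*(-2/591) + 12867) = 1/(-2/591 + 12867) = 1/(7604395/591) = 591/7604395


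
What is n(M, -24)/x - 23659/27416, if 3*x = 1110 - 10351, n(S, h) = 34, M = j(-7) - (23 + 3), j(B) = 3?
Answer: -221429251/253351256 ≈ -0.87400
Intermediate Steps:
M = -23 (M = 3 - (23 + 3) = 3 - 1*26 = 3 - 26 = -23)
x = -9241/3 (x = (1110 - 10351)/3 = (1/3)*(-9241) = -9241/3 ≈ -3080.3)
n(M, -24)/x - 23659/27416 = 34/(-9241/3) - 23659/27416 = 34*(-3/9241) - 23659*1/27416 = -102/9241 - 23659/27416 = -221429251/253351256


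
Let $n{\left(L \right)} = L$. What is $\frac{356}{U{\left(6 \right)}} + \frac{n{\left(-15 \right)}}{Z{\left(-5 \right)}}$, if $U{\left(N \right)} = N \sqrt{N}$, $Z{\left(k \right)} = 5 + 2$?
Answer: $- \frac{15}{7} + \frac{89 \sqrt{6}}{9} \approx 22.08$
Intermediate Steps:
$Z{\left(k \right)} = 7$
$U{\left(N \right)} = N^{\frac{3}{2}}$
$\frac{356}{U{\left(6 \right)}} + \frac{n{\left(-15 \right)}}{Z{\left(-5 \right)}} = \frac{356}{6^{\frac{3}{2}}} - \frac{15}{7} = \frac{356}{6 \sqrt{6}} - \frac{15}{7} = 356 \frac{\sqrt{6}}{36} - \frac{15}{7} = \frac{89 \sqrt{6}}{9} - \frac{15}{7} = - \frac{15}{7} + \frac{89 \sqrt{6}}{9}$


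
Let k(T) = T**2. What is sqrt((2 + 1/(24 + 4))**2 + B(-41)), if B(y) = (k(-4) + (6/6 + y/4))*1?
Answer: 3*sqrt(949)/28 ≈ 3.3006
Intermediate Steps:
B(y) = 17 + y/4 (B(y) = ((-4)**2 + (6/6 + y/4))*1 = (16 + (6*(1/6) + y*(1/4)))*1 = (16 + (1 + y/4))*1 = (17 + y/4)*1 = 17 + y/4)
sqrt((2 + 1/(24 + 4))**2 + B(-41)) = sqrt((2 + 1/(24 + 4))**2 + (17 + (1/4)*(-41))) = sqrt((2 + 1/28)**2 + (17 - 41/4)) = sqrt((2 + 1/28)**2 + 27/4) = sqrt((57/28)**2 + 27/4) = sqrt(3249/784 + 27/4) = sqrt(8541/784) = 3*sqrt(949)/28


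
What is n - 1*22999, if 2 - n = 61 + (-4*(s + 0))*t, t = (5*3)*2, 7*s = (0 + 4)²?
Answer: -159486/7 ≈ -22784.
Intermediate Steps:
s = 16/7 (s = (0 + 4)²/7 = (⅐)*4² = (⅐)*16 = 16/7 ≈ 2.2857)
t = 30 (t = 15*2 = 30)
n = 1507/7 (n = 2 - (61 - 4*(16/7 + 0)*30) = 2 - (61 - 4*16/7*30) = 2 - (61 - 64/7*30) = 2 - (61 - 1920/7) = 2 - 1*(-1493/7) = 2 + 1493/7 = 1507/7 ≈ 215.29)
n - 1*22999 = 1507/7 - 1*22999 = 1507/7 - 22999 = -159486/7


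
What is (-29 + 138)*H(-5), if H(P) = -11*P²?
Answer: -29975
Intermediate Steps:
(-29 + 138)*H(-5) = (-29 + 138)*(-11*(-5)²) = 109*(-11*25) = 109*(-275) = -29975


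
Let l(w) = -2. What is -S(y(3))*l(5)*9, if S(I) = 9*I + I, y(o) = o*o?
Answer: 1620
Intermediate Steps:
y(o) = o²
S(I) = 10*I
-S(y(3))*l(5)*9 = -(10*3²)*(-2)*9 = -(10*9)*(-2)*9 = -90*(-2)*9 = -(-180)*9 = -1*(-1620) = 1620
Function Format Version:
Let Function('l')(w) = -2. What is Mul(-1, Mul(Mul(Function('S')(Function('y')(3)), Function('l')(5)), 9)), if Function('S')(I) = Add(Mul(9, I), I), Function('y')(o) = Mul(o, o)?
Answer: 1620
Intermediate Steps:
Function('y')(o) = Pow(o, 2)
Function('S')(I) = Mul(10, I)
Mul(-1, Mul(Mul(Function('S')(Function('y')(3)), Function('l')(5)), 9)) = Mul(-1, Mul(Mul(Mul(10, Pow(3, 2)), -2), 9)) = Mul(-1, Mul(Mul(Mul(10, 9), -2), 9)) = Mul(-1, Mul(Mul(90, -2), 9)) = Mul(-1, Mul(-180, 9)) = Mul(-1, -1620) = 1620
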